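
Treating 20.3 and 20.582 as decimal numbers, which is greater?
20.582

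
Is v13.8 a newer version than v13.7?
Yes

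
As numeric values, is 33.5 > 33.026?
True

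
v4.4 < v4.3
False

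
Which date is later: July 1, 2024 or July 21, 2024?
July 21, 2024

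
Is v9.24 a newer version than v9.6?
Yes. Version numbers are compared segment by segment as integers, not as decimals: minor version 24 > 6, so v9.24 > v9.6 (even though the decimal 9.24 < 9.6).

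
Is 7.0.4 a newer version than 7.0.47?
No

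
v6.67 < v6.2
False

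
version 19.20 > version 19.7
True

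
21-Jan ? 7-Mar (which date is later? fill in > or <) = <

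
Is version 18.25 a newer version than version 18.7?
Yes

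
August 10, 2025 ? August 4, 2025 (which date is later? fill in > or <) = >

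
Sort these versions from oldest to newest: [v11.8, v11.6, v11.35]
[v11.6, v11.8, v11.35]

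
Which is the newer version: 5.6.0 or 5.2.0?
5.6.0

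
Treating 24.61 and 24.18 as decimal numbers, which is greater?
24.61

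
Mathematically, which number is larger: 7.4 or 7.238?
7.4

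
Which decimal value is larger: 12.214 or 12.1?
12.214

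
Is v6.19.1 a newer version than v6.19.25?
No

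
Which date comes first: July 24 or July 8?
July 8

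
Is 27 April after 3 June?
No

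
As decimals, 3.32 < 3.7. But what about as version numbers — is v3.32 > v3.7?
True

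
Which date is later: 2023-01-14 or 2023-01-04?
2023-01-14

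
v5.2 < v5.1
False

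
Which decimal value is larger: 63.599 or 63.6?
63.6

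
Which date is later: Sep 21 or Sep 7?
Sep 21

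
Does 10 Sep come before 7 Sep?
No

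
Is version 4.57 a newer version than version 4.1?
Yes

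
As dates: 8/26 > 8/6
True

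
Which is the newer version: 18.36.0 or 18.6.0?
18.36.0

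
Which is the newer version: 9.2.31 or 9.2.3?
9.2.31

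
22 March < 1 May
True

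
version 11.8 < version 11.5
False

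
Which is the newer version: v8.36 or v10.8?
v10.8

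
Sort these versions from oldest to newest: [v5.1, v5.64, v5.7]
[v5.1, v5.7, v5.64]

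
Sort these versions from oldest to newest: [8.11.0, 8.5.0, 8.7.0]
[8.5.0, 8.7.0, 8.11.0]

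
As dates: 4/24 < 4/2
False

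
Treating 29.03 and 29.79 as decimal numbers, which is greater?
29.79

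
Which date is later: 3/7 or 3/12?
3/12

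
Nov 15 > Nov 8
True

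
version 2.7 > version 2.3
True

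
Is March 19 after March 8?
Yes. Day 19 comes after day 8 in March — this is a date comparison, not a decimal one (the decimal 3.19 would be smaller than 3.8).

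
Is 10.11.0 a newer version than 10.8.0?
Yes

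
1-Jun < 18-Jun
True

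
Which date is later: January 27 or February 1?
February 1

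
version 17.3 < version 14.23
False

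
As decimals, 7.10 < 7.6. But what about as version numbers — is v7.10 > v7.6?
True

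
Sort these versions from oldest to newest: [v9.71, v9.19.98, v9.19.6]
[v9.19.6, v9.19.98, v9.71]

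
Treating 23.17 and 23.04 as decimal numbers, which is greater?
23.17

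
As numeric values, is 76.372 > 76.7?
False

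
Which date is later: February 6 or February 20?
February 20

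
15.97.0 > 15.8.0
True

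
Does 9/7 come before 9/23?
Yes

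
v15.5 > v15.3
True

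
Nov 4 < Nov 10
True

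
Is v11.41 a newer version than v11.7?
Yes. Version numbers are compared segment by segment as integers, not as decimals: minor version 41 > 7, so v11.41 > v11.7 (even though the decimal 11.41 < 11.7).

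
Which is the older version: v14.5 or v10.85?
v10.85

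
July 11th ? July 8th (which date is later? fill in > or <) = >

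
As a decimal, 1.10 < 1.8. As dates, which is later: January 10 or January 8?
January 10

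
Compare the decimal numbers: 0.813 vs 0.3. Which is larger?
0.813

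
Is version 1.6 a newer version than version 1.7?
No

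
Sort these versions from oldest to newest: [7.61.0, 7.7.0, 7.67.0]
[7.7.0, 7.61.0, 7.67.0]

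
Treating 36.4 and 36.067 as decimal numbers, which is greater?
36.4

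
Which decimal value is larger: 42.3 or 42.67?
42.67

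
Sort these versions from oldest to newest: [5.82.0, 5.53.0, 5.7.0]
[5.7.0, 5.53.0, 5.82.0]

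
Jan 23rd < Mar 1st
True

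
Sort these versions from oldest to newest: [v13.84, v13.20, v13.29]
[v13.20, v13.29, v13.84]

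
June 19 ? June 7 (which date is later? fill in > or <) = >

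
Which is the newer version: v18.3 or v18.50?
v18.50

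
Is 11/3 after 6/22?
Yes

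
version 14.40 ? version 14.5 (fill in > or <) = >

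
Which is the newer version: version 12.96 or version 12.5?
version 12.96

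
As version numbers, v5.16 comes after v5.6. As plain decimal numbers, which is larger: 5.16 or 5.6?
5.6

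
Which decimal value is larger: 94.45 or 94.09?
94.45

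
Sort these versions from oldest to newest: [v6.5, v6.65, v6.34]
[v6.5, v6.34, v6.65]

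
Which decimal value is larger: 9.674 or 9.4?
9.674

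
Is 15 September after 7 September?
Yes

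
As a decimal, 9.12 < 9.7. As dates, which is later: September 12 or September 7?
September 12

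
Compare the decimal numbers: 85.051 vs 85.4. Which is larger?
85.4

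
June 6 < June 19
True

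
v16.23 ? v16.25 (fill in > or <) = <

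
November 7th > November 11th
False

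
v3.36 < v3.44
True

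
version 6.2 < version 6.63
True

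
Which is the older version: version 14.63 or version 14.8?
version 14.8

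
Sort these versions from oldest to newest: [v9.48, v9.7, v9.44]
[v9.7, v9.44, v9.48]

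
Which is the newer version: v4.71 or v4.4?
v4.71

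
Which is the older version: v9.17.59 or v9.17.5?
v9.17.5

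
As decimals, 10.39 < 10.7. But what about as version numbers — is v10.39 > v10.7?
True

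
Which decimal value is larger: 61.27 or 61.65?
61.65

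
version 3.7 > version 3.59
False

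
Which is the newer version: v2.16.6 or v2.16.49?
v2.16.49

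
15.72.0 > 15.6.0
True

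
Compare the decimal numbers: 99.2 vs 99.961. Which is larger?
99.961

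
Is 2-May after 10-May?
No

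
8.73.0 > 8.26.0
True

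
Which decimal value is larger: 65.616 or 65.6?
65.616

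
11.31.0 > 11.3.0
True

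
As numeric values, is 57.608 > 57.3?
True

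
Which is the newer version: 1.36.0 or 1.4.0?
1.36.0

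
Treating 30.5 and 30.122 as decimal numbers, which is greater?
30.5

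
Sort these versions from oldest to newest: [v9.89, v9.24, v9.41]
[v9.24, v9.41, v9.89]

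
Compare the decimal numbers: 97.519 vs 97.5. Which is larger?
97.519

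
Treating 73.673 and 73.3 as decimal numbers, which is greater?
73.673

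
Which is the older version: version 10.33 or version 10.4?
version 10.4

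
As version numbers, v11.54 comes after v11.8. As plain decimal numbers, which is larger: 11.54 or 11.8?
11.8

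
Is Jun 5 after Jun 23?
No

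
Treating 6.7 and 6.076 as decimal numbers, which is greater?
6.7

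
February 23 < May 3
True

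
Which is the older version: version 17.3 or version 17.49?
version 17.3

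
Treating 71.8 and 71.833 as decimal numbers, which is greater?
71.833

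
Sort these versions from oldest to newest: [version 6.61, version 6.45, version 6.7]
[version 6.7, version 6.45, version 6.61]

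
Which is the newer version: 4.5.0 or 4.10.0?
4.10.0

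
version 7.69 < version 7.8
False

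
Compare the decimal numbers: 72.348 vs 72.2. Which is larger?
72.348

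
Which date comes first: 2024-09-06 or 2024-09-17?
2024-09-06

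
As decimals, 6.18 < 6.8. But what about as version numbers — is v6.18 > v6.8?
True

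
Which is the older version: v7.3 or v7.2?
v7.2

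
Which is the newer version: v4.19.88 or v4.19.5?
v4.19.88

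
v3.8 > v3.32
False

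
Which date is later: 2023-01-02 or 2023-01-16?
2023-01-16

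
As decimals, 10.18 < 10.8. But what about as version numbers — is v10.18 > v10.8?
True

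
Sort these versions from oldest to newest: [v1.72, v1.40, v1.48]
[v1.40, v1.48, v1.72]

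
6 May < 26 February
False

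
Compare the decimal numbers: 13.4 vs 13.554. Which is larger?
13.554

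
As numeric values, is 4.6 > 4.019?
True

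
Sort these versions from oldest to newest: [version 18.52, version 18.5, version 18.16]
[version 18.5, version 18.16, version 18.52]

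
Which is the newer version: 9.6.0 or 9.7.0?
9.7.0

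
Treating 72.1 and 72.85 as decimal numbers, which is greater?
72.85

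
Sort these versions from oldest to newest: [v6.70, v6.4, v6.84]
[v6.4, v6.70, v6.84]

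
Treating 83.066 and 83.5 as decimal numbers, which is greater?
83.5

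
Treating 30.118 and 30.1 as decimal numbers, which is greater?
30.118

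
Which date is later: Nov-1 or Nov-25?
Nov-25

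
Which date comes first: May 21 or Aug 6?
May 21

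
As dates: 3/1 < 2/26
False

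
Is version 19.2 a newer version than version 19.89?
No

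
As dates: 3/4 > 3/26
False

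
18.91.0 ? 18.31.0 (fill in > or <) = >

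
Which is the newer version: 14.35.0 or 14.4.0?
14.35.0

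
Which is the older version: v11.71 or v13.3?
v11.71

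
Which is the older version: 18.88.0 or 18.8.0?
18.8.0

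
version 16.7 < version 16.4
False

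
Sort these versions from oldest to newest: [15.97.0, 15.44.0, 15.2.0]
[15.2.0, 15.44.0, 15.97.0]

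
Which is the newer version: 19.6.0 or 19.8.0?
19.8.0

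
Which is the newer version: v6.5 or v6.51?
v6.51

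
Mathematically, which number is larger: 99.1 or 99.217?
99.217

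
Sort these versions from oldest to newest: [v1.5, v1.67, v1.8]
[v1.5, v1.8, v1.67]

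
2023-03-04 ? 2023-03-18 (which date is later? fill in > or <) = <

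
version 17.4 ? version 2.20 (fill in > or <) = >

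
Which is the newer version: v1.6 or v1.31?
v1.31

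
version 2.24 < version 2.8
False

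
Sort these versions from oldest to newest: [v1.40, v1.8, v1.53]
[v1.8, v1.40, v1.53]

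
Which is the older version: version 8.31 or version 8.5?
version 8.5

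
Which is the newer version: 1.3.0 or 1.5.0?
1.5.0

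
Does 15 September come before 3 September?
No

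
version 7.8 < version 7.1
False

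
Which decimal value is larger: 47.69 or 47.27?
47.69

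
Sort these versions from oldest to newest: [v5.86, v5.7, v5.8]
[v5.7, v5.8, v5.86]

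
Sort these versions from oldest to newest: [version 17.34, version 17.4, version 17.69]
[version 17.4, version 17.34, version 17.69]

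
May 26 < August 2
True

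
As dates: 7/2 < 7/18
True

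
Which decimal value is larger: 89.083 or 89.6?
89.6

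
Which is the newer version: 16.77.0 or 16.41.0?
16.77.0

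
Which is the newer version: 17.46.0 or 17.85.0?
17.85.0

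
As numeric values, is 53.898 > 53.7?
True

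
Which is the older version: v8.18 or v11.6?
v8.18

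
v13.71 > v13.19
True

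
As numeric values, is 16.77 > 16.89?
False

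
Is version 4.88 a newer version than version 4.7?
Yes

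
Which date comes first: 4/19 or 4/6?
4/6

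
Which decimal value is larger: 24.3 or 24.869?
24.869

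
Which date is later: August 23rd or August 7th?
August 23rd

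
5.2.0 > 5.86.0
False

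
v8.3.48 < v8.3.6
False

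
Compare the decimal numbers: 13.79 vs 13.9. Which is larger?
13.9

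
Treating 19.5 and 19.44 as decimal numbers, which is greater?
19.5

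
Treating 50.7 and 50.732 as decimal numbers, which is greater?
50.732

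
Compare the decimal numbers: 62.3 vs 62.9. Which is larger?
62.9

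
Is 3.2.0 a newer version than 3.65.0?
No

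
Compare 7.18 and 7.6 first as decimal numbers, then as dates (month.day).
As decimals: 7.18 < 7.6. As dates: 7/18 is later than 7/6 (day 18 > day 6).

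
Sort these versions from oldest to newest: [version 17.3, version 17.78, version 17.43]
[version 17.3, version 17.43, version 17.78]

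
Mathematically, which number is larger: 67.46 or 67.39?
67.46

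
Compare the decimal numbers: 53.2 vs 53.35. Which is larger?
53.35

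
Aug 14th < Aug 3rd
False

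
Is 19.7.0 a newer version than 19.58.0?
No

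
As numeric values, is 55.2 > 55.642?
False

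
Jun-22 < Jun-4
False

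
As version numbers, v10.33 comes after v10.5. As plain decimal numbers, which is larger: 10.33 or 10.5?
10.5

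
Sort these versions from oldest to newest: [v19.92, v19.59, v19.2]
[v19.2, v19.59, v19.92]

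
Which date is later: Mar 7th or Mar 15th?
Mar 15th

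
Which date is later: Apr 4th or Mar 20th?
Apr 4th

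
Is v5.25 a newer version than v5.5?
Yes. Version numbers are compared segment by segment as integers, not as decimals: minor version 25 > 5, so v5.25 > v5.5 (even though the decimal 5.25 < 5.5).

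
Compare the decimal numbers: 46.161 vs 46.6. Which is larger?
46.6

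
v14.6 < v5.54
False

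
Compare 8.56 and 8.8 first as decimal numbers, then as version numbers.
As decimals: 8.56 < 8.8. As versions: v8.56 > v8.8 (minor version 56 > 8).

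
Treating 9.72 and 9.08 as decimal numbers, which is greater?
9.72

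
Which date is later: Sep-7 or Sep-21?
Sep-21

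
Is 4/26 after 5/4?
No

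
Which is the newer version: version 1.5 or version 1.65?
version 1.65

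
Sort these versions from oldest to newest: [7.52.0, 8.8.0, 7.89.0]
[7.52.0, 7.89.0, 8.8.0]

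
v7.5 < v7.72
True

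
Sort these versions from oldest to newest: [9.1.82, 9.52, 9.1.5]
[9.1.5, 9.1.82, 9.52]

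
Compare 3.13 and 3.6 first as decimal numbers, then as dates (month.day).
As decimals: 3.13 < 3.6. As dates: 3/13 is later than 3/6 (day 13 > day 6).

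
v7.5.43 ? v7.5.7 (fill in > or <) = >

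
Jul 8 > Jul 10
False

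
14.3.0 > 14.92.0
False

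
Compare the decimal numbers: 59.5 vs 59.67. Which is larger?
59.67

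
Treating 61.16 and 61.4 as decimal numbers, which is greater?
61.4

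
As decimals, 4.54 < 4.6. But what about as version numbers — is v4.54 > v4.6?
True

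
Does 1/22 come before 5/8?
Yes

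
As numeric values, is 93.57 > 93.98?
False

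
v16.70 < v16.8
False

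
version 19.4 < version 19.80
True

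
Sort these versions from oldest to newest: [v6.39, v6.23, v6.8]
[v6.8, v6.23, v6.39]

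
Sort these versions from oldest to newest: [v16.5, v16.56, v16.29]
[v16.5, v16.29, v16.56]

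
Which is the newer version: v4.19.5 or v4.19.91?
v4.19.91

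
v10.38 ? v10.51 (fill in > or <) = <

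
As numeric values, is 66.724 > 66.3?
True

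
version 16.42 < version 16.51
True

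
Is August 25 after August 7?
Yes. Day 25 comes after day 7 in August — this is a date comparison, not a decimal one (the decimal 8.25 would be smaller than 8.7).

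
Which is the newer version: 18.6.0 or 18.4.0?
18.6.0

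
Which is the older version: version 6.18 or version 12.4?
version 6.18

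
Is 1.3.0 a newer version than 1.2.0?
Yes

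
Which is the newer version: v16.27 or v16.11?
v16.27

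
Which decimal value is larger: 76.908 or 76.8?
76.908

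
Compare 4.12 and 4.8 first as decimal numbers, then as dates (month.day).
As decimals: 4.12 < 4.8. As dates: 4/12 is later than 4/8 (day 12 > day 8).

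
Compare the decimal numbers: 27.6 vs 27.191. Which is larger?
27.6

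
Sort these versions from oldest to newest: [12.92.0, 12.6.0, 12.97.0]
[12.6.0, 12.92.0, 12.97.0]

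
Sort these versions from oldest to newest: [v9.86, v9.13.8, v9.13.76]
[v9.13.8, v9.13.76, v9.86]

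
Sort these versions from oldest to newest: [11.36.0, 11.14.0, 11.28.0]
[11.14.0, 11.28.0, 11.36.0]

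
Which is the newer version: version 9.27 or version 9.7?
version 9.27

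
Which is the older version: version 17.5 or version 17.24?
version 17.5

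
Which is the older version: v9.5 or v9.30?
v9.5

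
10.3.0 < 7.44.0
False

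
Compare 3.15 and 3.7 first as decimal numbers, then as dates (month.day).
As decimals: 3.15 < 3.7. As dates: 3/15 is later than 3/7 (day 15 > day 7).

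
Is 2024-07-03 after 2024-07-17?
No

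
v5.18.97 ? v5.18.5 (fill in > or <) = >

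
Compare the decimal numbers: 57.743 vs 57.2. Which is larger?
57.743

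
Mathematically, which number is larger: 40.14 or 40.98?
40.98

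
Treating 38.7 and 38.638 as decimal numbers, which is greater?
38.7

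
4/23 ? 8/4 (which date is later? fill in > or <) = <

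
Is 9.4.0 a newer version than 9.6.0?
No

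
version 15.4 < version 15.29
True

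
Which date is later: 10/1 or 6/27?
10/1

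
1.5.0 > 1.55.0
False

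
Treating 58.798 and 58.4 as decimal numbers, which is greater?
58.798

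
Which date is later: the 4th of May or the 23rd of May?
the 23rd of May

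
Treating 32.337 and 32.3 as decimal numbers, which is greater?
32.337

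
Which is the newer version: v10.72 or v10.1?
v10.72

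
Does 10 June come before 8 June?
No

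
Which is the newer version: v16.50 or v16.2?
v16.50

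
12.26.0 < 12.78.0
True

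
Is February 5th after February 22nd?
No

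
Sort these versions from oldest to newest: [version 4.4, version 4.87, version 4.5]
[version 4.4, version 4.5, version 4.87]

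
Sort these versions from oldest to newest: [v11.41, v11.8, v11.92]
[v11.8, v11.41, v11.92]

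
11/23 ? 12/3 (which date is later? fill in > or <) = <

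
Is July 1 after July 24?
No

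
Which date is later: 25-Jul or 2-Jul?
25-Jul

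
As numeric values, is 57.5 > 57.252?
True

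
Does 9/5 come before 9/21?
Yes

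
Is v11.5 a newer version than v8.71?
Yes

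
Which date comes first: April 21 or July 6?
April 21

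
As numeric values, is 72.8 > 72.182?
True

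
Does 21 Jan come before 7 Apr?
Yes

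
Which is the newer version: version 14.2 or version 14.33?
version 14.33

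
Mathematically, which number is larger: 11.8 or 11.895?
11.895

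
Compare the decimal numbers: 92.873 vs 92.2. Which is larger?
92.873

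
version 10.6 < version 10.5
False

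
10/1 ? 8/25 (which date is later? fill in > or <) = >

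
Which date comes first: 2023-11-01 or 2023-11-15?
2023-11-01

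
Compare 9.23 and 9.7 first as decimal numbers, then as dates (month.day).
As decimals: 9.23 < 9.7. As dates: 9/23 is later than 9/7 (day 23 > day 7).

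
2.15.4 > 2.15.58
False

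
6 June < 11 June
True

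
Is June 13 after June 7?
Yes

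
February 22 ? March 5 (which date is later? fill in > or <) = <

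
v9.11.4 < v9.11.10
True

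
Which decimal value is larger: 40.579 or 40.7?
40.7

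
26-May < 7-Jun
True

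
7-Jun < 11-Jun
True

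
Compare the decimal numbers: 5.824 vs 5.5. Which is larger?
5.824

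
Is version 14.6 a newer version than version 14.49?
No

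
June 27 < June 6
False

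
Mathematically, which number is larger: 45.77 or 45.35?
45.77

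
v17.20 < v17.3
False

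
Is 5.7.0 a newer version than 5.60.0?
No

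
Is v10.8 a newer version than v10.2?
Yes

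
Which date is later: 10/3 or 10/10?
10/10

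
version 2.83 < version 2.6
False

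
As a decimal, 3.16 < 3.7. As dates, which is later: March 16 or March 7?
March 16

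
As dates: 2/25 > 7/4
False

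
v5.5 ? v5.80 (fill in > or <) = <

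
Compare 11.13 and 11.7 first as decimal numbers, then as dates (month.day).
As decimals: 11.13 < 11.7. As dates: 11/13 is later than 11/7 (day 13 > day 7).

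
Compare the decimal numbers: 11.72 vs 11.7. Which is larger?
11.72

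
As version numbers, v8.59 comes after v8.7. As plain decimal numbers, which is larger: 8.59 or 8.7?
8.7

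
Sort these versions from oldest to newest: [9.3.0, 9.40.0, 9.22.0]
[9.3.0, 9.22.0, 9.40.0]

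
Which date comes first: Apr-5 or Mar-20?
Mar-20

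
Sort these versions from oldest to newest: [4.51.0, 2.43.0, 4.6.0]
[2.43.0, 4.6.0, 4.51.0]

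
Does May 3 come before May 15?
Yes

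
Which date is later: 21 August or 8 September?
8 September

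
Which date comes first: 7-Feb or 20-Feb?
7-Feb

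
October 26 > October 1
True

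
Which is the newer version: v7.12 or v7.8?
v7.12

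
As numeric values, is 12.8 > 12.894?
False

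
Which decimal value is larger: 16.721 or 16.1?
16.721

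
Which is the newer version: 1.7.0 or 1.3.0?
1.7.0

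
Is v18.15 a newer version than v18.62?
No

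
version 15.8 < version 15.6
False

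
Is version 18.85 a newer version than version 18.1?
Yes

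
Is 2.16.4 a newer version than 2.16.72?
No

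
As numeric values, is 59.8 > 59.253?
True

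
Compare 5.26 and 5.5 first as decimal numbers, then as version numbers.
As decimals: 5.26 < 5.5. As versions: v5.26 > v5.5 (minor version 26 > 5).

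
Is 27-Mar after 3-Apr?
No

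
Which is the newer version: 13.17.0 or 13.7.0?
13.17.0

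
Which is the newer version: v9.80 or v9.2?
v9.80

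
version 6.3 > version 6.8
False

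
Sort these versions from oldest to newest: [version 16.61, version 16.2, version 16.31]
[version 16.2, version 16.31, version 16.61]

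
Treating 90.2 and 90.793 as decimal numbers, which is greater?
90.793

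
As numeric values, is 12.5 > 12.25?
True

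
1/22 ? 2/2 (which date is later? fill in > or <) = <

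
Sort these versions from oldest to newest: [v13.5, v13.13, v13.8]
[v13.5, v13.8, v13.13]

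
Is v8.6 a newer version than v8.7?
No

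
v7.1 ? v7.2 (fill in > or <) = <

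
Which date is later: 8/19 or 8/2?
8/19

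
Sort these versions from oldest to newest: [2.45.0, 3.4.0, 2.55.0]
[2.45.0, 2.55.0, 3.4.0]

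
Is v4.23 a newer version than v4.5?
Yes. Version numbers are compared segment by segment as integers, not as decimals: minor version 23 > 5, so v4.23 > v4.5 (even though the decimal 4.23 < 4.5).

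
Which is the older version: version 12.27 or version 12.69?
version 12.27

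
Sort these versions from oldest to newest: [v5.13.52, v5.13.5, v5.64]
[v5.13.5, v5.13.52, v5.64]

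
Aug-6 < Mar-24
False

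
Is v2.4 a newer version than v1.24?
Yes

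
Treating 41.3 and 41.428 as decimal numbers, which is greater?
41.428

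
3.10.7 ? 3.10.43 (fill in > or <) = <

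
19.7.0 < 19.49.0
True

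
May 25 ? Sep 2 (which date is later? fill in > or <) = <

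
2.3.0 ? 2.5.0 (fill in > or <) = <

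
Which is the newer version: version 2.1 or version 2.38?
version 2.38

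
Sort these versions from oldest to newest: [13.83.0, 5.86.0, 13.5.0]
[5.86.0, 13.5.0, 13.83.0]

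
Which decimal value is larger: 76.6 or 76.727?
76.727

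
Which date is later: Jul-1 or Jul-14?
Jul-14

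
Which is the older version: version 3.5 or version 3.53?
version 3.5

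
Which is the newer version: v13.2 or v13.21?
v13.21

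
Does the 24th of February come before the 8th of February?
No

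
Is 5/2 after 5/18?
No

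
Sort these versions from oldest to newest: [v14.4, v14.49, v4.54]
[v4.54, v14.4, v14.49]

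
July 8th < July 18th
True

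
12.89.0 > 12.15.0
True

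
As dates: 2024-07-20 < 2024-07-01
False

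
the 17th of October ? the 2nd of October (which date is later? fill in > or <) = >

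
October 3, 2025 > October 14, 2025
False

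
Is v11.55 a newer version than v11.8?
Yes. Version numbers are compared segment by segment as integers, not as decimals: minor version 55 > 8, so v11.55 > v11.8 (even though the decimal 11.55 < 11.8).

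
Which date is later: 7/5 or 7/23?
7/23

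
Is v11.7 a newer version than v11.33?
No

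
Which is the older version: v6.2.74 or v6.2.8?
v6.2.8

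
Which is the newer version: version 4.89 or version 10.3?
version 10.3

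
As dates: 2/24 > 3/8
False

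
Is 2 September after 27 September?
No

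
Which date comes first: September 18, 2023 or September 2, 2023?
September 2, 2023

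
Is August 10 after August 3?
Yes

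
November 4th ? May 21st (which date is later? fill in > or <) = >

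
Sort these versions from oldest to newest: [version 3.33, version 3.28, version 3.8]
[version 3.8, version 3.28, version 3.33]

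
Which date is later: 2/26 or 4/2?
4/2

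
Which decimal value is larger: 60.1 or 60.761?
60.761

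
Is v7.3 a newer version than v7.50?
No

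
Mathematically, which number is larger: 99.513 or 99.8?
99.8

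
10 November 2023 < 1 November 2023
False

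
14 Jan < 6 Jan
False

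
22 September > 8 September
True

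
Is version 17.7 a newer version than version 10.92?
Yes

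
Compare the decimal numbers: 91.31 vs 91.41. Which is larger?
91.41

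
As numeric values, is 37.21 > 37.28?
False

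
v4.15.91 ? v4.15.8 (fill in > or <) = >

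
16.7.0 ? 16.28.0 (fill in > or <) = <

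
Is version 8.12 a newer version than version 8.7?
Yes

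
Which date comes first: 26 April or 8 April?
8 April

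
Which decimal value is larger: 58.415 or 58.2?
58.415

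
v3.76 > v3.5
True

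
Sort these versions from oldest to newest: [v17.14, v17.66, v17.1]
[v17.1, v17.14, v17.66]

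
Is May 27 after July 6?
No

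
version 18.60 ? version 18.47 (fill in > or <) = >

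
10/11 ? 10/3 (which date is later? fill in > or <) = >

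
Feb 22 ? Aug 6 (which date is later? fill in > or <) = <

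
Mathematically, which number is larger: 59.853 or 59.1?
59.853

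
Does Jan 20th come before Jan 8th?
No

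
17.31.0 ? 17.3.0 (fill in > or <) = >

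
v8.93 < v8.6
False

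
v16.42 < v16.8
False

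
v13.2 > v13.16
False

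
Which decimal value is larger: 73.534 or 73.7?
73.7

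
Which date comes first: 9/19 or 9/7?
9/7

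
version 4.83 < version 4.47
False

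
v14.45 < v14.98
True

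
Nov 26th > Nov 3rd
True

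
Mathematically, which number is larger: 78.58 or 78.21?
78.58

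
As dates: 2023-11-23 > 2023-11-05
True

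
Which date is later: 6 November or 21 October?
6 November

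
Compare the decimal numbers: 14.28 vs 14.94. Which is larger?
14.94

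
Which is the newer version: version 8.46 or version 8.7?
version 8.46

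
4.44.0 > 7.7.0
False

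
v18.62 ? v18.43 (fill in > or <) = >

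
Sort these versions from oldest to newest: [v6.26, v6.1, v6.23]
[v6.1, v6.23, v6.26]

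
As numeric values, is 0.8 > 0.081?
True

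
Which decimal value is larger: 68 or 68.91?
68.91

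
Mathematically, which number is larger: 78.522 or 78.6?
78.6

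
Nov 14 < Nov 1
False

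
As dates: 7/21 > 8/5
False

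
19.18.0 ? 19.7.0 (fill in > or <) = >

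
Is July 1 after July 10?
No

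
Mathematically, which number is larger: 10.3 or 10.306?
10.306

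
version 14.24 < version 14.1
False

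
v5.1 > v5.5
False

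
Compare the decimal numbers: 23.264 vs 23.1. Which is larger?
23.264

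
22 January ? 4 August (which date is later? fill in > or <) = <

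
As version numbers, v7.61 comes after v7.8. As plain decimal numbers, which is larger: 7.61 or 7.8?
7.8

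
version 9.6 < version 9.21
True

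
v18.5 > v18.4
True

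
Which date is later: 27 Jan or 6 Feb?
6 Feb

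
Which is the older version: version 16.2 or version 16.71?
version 16.2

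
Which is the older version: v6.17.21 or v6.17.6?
v6.17.6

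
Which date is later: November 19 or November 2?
November 19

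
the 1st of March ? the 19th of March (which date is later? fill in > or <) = <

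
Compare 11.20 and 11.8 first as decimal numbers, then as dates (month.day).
As decimals: 11.20 < 11.8. As dates: 11/20 is later than 11/8 (day 20 > day 8).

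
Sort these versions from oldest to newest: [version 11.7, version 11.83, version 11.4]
[version 11.4, version 11.7, version 11.83]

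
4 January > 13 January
False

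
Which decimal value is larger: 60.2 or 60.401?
60.401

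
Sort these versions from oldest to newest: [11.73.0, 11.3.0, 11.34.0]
[11.3.0, 11.34.0, 11.73.0]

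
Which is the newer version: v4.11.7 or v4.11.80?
v4.11.80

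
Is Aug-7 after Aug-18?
No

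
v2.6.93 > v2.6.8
True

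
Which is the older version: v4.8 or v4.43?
v4.8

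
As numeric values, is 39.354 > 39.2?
True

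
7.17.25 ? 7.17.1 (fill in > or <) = >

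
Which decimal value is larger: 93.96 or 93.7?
93.96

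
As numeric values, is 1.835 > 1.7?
True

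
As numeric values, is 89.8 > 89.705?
True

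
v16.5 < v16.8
True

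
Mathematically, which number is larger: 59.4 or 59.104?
59.4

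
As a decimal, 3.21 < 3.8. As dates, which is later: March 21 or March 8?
March 21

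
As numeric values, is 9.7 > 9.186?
True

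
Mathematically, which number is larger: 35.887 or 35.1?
35.887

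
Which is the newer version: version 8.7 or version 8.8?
version 8.8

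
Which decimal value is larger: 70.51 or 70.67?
70.67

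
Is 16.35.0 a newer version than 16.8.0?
Yes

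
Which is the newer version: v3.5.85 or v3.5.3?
v3.5.85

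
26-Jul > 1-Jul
True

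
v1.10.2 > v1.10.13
False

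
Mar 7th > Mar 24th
False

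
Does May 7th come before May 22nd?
Yes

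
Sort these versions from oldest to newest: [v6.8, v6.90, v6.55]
[v6.8, v6.55, v6.90]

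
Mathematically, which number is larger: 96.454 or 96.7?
96.7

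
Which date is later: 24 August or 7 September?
7 September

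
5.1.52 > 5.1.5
True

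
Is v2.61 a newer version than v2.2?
Yes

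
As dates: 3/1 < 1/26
False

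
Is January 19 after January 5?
Yes. Day 19 comes after day 5 in January — this is a date comparison, not a decimal one (the decimal 1.19 would be smaller than 1.5).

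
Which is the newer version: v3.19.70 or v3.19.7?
v3.19.70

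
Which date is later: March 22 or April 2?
April 2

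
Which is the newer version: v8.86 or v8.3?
v8.86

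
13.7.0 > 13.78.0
False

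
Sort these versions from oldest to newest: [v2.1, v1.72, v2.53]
[v1.72, v2.1, v2.53]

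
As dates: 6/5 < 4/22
False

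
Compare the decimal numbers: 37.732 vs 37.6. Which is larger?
37.732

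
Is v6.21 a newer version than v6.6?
Yes. Version numbers are compared segment by segment as integers, not as decimals: minor version 21 > 6, so v6.21 > v6.6 (even though the decimal 6.21 < 6.6).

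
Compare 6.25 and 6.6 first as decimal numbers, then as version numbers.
As decimals: 6.25 < 6.6. As versions: v6.25 > v6.6 (minor version 25 > 6).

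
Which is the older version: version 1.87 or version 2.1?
version 1.87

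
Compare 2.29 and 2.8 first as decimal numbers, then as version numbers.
As decimals: 2.29 < 2.8. As versions: v2.29 > v2.8 (minor version 29 > 8).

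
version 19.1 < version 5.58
False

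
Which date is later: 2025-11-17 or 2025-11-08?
2025-11-17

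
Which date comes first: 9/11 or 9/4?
9/4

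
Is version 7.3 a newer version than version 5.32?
Yes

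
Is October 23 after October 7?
Yes. Day 23 comes after day 7 in October — this is a date comparison, not a decimal one (the decimal 10.23 would be smaller than 10.7).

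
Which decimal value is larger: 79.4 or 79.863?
79.863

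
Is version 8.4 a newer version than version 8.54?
No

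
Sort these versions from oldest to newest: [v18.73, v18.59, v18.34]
[v18.34, v18.59, v18.73]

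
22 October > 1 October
True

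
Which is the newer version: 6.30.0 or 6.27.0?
6.30.0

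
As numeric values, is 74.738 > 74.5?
True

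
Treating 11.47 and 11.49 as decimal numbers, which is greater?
11.49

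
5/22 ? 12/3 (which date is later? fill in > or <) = <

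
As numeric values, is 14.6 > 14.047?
True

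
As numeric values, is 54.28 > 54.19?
True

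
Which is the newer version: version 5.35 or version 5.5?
version 5.35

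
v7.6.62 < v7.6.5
False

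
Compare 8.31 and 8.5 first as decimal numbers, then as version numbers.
As decimals: 8.31 < 8.5. As versions: v8.31 > v8.5 (minor version 31 > 5).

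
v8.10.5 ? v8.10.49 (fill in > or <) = <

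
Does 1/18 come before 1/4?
No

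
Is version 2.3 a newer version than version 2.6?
No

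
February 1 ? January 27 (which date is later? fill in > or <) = >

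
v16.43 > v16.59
False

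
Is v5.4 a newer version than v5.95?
No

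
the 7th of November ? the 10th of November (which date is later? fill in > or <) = <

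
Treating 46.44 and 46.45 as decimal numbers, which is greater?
46.45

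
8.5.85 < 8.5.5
False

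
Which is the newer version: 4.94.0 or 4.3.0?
4.94.0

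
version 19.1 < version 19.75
True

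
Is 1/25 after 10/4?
No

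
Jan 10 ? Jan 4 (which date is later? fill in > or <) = >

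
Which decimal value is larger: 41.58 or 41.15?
41.58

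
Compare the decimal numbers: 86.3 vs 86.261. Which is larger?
86.3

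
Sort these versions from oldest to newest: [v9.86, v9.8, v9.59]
[v9.8, v9.59, v9.86]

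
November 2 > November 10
False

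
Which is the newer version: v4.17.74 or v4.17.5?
v4.17.74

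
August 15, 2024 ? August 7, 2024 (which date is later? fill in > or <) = >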